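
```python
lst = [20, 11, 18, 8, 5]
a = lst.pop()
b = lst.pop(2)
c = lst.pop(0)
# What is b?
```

After line 1: lst = [20, 11, 18, 8, 5]
After line 2 (pop() -> a = 5): lst = [20, 11, 18, 8]
After line 3 (pop(2) -> b = 18): lst = [20, 11, 8]
After line 4 (pop(0) -> c = 20): lst = [11, 8]

18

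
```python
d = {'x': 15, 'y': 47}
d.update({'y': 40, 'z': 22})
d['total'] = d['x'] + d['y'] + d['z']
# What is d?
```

After line 1: d = {'x': 15, 'y': 47}
After line 2 (y overwritten, z added): d = {'x': 15, 'y': 40, 'z': 22}
After line 3 (total = 15 + 40 + 22 = 77): d = {'x': 15, 'y': 40, 'z': 22, 'total': 77}

{'x': 15, 'y': 40, 'z': 22, 'total': 77}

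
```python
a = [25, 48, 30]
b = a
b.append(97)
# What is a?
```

After line 1: a = [25, 48, 30]
After line 2 (b = a is an alias, same object): a = [25, 48, 30], b = [25, 48, 30]
After line 3 (b.append mutates the shared list): a = [25, 48, 30, 97], b = [25, 48, 30, 97]

[25, 48, 30, 97]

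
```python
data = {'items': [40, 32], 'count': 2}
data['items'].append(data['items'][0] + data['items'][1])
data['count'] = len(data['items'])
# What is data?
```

After line 1: data = {'items': [40, 32], 'count': 2}
After line 2 (append 40 + 32 = 72): data = {'items': [40, 32, 72], 'count': 2}
After line 3 (count = len(items) = 3): data = {'items': [40, 32, 72], 'count': 3}

{'items': [40, 32, 72], 'count': 3}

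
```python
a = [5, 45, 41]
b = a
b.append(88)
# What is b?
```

After line 1: a = [5, 45, 41]
After line 2 (b = a is an alias, same object): a = [5, 45, 41], b = [5, 45, 41]
After line 3 (b.append mutates the shared list): a = [5, 45, 41, 88], b = [5, 45, 41, 88]

[5, 45, 41, 88]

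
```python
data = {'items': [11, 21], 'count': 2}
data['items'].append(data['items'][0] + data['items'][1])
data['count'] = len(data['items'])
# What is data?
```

After line 1: data = {'items': [11, 21], 'count': 2}
After line 2 (append 11 + 21 = 32): data = {'items': [11, 21, 32], 'count': 2}
After line 3 (count = len(items) = 3): data = {'items': [11, 21, 32], 'count': 3}

{'items': [11, 21, 32], 'count': 3}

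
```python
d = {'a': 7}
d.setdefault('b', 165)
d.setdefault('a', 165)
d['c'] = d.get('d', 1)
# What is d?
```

After line 1: d = {'a': 7}
After line 2 (setdefault adds 'b'=165): d = {'a': 7, 'b': 165}
After line 3 (setdefault 'a' no-op, already exists): d = {'a': 7, 'b': 165}
After line 4 (get('d', 1) returns default since 'd' not in d): d = {'a': 7, 'b': 165, 'c': 1}

{'a': 7, 'b': 165, 'c': 1}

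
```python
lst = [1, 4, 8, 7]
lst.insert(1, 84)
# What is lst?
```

[1, 84, 4, 8, 7]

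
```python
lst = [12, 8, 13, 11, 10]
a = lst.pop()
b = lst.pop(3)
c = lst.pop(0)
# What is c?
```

After line 1: lst = [12, 8, 13, 11, 10]
After line 2 (pop() -> a = 10): lst = [12, 8, 13, 11]
After line 3 (pop(3) -> b = 11): lst = [12, 8, 13]
After line 4 (pop(0) -> c = 12): lst = [8, 13]

12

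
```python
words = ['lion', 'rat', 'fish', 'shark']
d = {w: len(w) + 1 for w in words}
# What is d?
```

{'lion': 5, 'rat': 4, 'fish': 5, 'shark': 6}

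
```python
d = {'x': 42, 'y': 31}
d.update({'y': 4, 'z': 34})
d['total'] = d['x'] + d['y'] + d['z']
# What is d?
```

After line 1: d = {'x': 42, 'y': 31}
After line 2 (y overwritten, z added): d = {'x': 42, 'y': 4, 'z': 34}
After line 3 (total = 42 + 4 + 34 = 80): d = {'x': 42, 'y': 4, 'z': 34, 'total': 80}

{'x': 42, 'y': 4, 'z': 34, 'total': 80}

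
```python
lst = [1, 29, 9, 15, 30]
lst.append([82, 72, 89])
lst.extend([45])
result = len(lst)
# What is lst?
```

After line 1: lst = [1, 29, 9, 15, 30]
After line 2 (append adds [82, 72, 89] as single element): lst = [1, 29, 9, 15, 30, [82, 72, 89]]
After line 3 (extend unpacks [45], adds 45): lst = [1, 29, 9, 15, 30, [82, 72, 89], 45]
After line 4: result = len(lst) = 7

[1, 29, 9, 15, 30, [82, 72, 89], 45]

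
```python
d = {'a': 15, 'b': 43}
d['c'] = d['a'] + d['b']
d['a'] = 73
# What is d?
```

After line 1: d = {'a': 15, 'b': 43}
After line 2 (d['c'] = 15 + 43): d = {'a': 15, 'b': 43, 'c': 58}
After line 3: d = {'a': 73, 'b': 43, 'c': 58}

{'a': 73, 'b': 43, 'c': 58}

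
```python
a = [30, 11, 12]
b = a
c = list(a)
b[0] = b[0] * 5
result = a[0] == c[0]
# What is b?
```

After line 1: a = [30, 11, 12]
After line 2 (b = a, alias): a = [30, 11, 12], b = [30, 11, 12]
After line 3 (c = list(a) is a copy, new object): c = [30, 11, 12]
After line 4 (b[0] = 30 * 5 = 150; mutates shared a/b): a = b = [150, 11, 12], c = [30, 11, 12]
After line 5 (a[0] = 150, c[0] = 30; result = False)

[150, 11, 12]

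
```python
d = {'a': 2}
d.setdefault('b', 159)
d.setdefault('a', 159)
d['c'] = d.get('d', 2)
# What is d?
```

After line 1: d = {'a': 2}
After line 2 (setdefault adds 'b'=159): d = {'a': 2, 'b': 159}
After line 3 (setdefault 'a' no-op, already exists): d = {'a': 2, 'b': 159}
After line 4 (get('d', 2) returns default since 'd' not in d): d = {'a': 2, 'b': 159, 'c': 2}

{'a': 2, 'b': 159, 'c': 2}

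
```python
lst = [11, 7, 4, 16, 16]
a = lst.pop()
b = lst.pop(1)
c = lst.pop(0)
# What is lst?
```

After line 1: lst = [11, 7, 4, 16, 16]
After line 2 (pop() -> a = 16): lst = [11, 7, 4, 16]
After line 3 (pop(1) -> b = 7): lst = [11, 4, 16]
After line 4 (pop(0) -> c = 11): lst = [4, 16]

[4, 16]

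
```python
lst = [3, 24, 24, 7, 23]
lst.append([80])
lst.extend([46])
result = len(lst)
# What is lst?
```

After line 1: lst = [3, 24, 24, 7, 23]
After line 2 (append adds [80] as single element): lst = [3, 24, 24, 7, 23, [80]]
After line 3 (extend unpacks [46], adds 46): lst = [3, 24, 24, 7, 23, [80], 46]
After line 4: result = len(lst) = 7

[3, 24, 24, 7, 23, [80], 46]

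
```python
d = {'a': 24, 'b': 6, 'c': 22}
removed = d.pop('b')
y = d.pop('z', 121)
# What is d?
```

After line 1: d = {'a': 24, 'b': 6, 'c': 22}
After line 2 (pop 'b' returns 6): d = {'a': 24, 'c': 22}, removed = 6
After line 3 (pop 'z' missing, returns default 121): d = {'a': 24, 'c': 22}, y = 121

{'a': 24, 'c': 22}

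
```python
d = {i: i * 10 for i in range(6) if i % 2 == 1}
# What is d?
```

{1: 10, 3: 30, 5: 50}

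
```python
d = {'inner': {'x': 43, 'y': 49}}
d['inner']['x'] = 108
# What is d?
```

After line 1: d = {'inner': {'x': 43, 'y': 49}}
After line 2 (inner x overwritten): d = {'inner': {'x': 108, 'y': 49}}

{'inner': {'x': 108, 'y': 49}}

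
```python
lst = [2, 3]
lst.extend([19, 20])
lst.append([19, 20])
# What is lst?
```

After line 1: lst = [2, 3]
After line 2 (extend unpacks [19, 20]): lst = [2, 3, 19, 20]
After line 3 (append adds [19, 20] as single element): lst = [2, 3, 19, 20, [19, 20]]

[2, 3, 19, 20, [19, 20]]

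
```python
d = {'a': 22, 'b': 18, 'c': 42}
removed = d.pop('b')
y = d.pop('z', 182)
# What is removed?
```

After line 1: d = {'a': 22, 'b': 18, 'c': 42}
After line 2 (pop 'b' returns 18): d = {'a': 22, 'c': 42}, removed = 18
After line 3 (pop 'z' missing, returns default 182): d = {'a': 22, 'c': 42}, y = 182

18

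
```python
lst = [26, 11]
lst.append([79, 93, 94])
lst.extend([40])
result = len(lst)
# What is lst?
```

After line 1: lst = [26, 11]
After line 2 (append adds [79, 93, 94] as single element): lst = [26, 11, [79, 93, 94]]
After line 3 (extend unpacks [40], adds 40): lst = [26, 11, [79, 93, 94], 40]
After line 4: result = len(lst) = 4

[26, 11, [79, 93, 94], 40]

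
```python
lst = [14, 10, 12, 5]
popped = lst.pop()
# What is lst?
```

[14, 10, 12]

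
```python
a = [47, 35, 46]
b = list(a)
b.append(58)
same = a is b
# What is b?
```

After line 1: a = [47, 35, 46]
After line 2 (b = list(a) is a shallow copy, new object): a = [47, 35, 46], b = [47, 35, 46]
After line 3 (append only mutates b): a = [47, 35, 46], b = [47, 35, 46, 58]
After line 4 (same = a is b; different objects -> False): same = False

[47, 35, 46, 58]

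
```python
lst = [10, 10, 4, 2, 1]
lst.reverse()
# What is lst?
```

[1, 2, 4, 10, 10]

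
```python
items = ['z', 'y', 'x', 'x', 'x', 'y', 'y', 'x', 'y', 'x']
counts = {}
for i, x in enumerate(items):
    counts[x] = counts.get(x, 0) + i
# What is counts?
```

Initial: counts = {}, items = ['z', 'y', 'x', 'x', 'x', 'y', 'y', 'x', 'y', 'x']
i=0, x='z': counts = {'z': 0}
i=1, x='y': counts = {'z': 0, 'y': 1}
i=2, x='x': counts = {'z': 0, 'y': 1, 'x': 2}
i=3, x='x': counts = {'z': 0, 'y': 1, 'x': 5}
i=4, x='x': counts = {'z': 0, 'y': 1, 'x': 9}
i=5, x='y': counts = {'z': 0, 'y': 6, 'x': 9}
i=6, x='y': counts = {'z': 0, 'y': 12, 'x': 9}
i=7, x='x': counts = {'z': 0, 'y': 12, 'x': 16}
i=8, x='y': counts = {'z': 0, 'y': 20, 'x': 16}
i=9, x='x': counts = {'z': 0, 'y': 20, 'x': 25}

{'z': 0, 'y': 20, 'x': 25}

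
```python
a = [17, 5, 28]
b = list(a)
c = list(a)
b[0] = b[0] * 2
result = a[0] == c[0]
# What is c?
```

After line 1: a = [17, 5, 28]
After line 2 (b = list(a), copy): a = [17, 5, 28], b = [17, 5, 28]
After line 3 (c = list(a) is a copy, new object): c = [17, 5, 28]
After line 4 (b[0] = 17 * 2 = 34; only b mutates (copy)): a = [17, 5, 28], b = [34, 5, 28], c = [17, 5, 28]
After line 5 (a[0] = 17, c[0] = 17; result = True)

[17, 5, 28]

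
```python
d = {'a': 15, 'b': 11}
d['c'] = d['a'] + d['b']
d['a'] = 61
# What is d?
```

After line 1: d = {'a': 15, 'b': 11}
After line 2 (d['c'] = 15 + 11): d = {'a': 15, 'b': 11, 'c': 26}
After line 3: d = {'a': 61, 'b': 11, 'c': 26}

{'a': 61, 'b': 11, 'c': 26}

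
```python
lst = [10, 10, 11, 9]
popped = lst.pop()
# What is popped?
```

9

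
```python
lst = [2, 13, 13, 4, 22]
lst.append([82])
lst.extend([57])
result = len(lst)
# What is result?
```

After line 1: lst = [2, 13, 13, 4, 22]
After line 2 (append adds [82] as single element): lst = [2, 13, 13, 4, 22, [82]]
After line 3 (extend unpacks [57], adds 57): lst = [2, 13, 13, 4, 22, [82], 57]
After line 4: result = len(lst) = 7

7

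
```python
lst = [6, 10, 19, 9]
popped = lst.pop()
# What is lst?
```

[6, 10, 19]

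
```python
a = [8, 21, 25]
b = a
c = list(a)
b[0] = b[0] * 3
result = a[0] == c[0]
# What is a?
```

After line 1: a = [8, 21, 25]
After line 2 (b = a, alias): a = [8, 21, 25], b = [8, 21, 25]
After line 3 (c = list(a) is a copy, new object): c = [8, 21, 25]
After line 4 (b[0] = 8 * 3 = 24; mutates shared a/b): a = b = [24, 21, 25], c = [8, 21, 25]
After line 5 (a[0] = 24, c[0] = 8; result = False)

[24, 21, 25]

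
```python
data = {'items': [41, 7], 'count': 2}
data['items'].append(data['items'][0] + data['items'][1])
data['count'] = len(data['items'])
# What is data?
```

After line 1: data = {'items': [41, 7], 'count': 2}
After line 2 (append 41 + 7 = 48): data = {'items': [41, 7, 48], 'count': 2}
After line 3 (count = len(items) = 3): data = {'items': [41, 7, 48], 'count': 3}

{'items': [41, 7, 48], 'count': 3}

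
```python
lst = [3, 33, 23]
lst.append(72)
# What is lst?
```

[3, 33, 23, 72]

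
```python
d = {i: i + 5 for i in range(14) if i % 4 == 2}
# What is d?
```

{2: 7, 6: 11, 10: 15}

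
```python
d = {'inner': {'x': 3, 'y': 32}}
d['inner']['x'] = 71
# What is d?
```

After line 1: d = {'inner': {'x': 3, 'y': 32}}
After line 2 (inner x overwritten): d = {'inner': {'x': 71, 'y': 32}}

{'inner': {'x': 71, 'y': 32}}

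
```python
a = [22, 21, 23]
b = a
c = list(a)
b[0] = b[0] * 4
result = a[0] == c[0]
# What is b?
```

After line 1: a = [22, 21, 23]
After line 2 (b = a, alias): a = [22, 21, 23], b = [22, 21, 23]
After line 3 (c = list(a) is a copy, new object): c = [22, 21, 23]
After line 4 (b[0] = 22 * 4 = 88; mutates shared a/b): a = b = [88, 21, 23], c = [22, 21, 23]
After line 5 (a[0] = 88, c[0] = 22; result = False)

[88, 21, 23]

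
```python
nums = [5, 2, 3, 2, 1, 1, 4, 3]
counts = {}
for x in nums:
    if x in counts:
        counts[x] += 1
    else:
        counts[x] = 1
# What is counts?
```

Initial: counts = {}, nums = [5, 2, 3, 2, 1, 1, 4, 3]
See 5: counts = {5: 1}
See 2: counts = {5: 1, 2: 1}
See 3: counts = {5: 1, 2: 1, 3: 1}
See 2: counts = {5: 1, 2: 2, 3: 1}
See 1: counts = {5: 1, 2: 2, 3: 1, 1: 1}
See 1: counts = {5: 1, 2: 2, 3: 1, 1: 2}
See 4: counts = {5: 1, 2: 2, 3: 1, 1: 2, 4: 1}
See 3: counts = {5: 1, 2: 2, 3: 2, 1: 2, 4: 1}

{5: 1, 2: 2, 3: 2, 1: 2, 4: 1}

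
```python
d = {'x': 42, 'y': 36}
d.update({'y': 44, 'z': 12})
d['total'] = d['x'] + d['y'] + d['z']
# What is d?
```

After line 1: d = {'x': 42, 'y': 36}
After line 2 (y overwritten, z added): d = {'x': 42, 'y': 44, 'z': 12}
After line 3 (total = 42 + 44 + 12 = 98): d = {'x': 42, 'y': 44, 'z': 12, 'total': 98}

{'x': 42, 'y': 44, 'z': 12, 'total': 98}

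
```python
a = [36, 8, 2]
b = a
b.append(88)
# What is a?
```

After line 1: a = [36, 8, 2]
After line 2 (b = a is an alias, same object): a = [36, 8, 2], b = [36, 8, 2]
After line 3 (b.append mutates the shared list): a = [36, 8, 2, 88], b = [36, 8, 2, 88]

[36, 8, 2, 88]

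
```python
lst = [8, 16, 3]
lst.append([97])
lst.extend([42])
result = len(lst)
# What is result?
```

After line 1: lst = [8, 16, 3]
After line 2 (append adds [97] as single element): lst = [8, 16, 3, [97]]
After line 3 (extend unpacks [42], adds 42): lst = [8, 16, 3, [97], 42]
After line 4: result = len(lst) = 5

5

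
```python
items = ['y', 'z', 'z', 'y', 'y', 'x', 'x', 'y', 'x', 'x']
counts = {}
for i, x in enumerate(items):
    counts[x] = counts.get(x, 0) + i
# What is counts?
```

Initial: counts = {}, items = ['y', 'z', 'z', 'y', 'y', 'x', 'x', 'y', 'x', 'x']
i=0, x='y': counts = {'y': 0}
i=1, x='z': counts = {'y': 0, 'z': 1}
i=2, x='z': counts = {'y': 0, 'z': 3}
i=3, x='y': counts = {'y': 3, 'z': 3}
i=4, x='y': counts = {'y': 7, 'z': 3}
i=5, x='x': counts = {'y': 7, 'z': 3, 'x': 5}
i=6, x='x': counts = {'y': 7, 'z': 3, 'x': 11}
i=7, x='y': counts = {'y': 14, 'z': 3, 'x': 11}
i=8, x='x': counts = {'y': 14, 'z': 3, 'x': 19}
i=9, x='x': counts = {'y': 14, 'z': 3, 'x': 28}

{'y': 14, 'z': 3, 'x': 28}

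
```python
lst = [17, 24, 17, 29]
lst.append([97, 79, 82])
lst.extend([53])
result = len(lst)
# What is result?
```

After line 1: lst = [17, 24, 17, 29]
After line 2 (append adds [97, 79, 82] as single element): lst = [17, 24, 17, 29, [97, 79, 82]]
After line 3 (extend unpacks [53], adds 53): lst = [17, 24, 17, 29, [97, 79, 82], 53]
After line 4: result = len(lst) = 6

6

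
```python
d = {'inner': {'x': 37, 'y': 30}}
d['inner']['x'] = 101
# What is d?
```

After line 1: d = {'inner': {'x': 37, 'y': 30}}
After line 2 (inner x overwritten): d = {'inner': {'x': 101, 'y': 30}}

{'inner': {'x': 101, 'y': 30}}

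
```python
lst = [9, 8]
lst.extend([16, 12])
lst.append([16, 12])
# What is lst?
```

After line 1: lst = [9, 8]
After line 2 (extend unpacks [16, 12]): lst = [9, 8, 16, 12]
After line 3 (append adds [16, 12] as single element): lst = [9, 8, 16, 12, [16, 12]]

[9, 8, 16, 12, [16, 12]]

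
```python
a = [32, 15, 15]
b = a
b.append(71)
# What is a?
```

After line 1: a = [32, 15, 15]
After line 2 (b = a is an alias, same object): a = [32, 15, 15], b = [32, 15, 15]
After line 3 (b.append mutates the shared list): a = [32, 15, 15, 71], b = [32, 15, 15, 71]

[32, 15, 15, 71]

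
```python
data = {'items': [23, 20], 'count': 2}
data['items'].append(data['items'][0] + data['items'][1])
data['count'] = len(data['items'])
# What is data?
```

After line 1: data = {'items': [23, 20], 'count': 2}
After line 2 (append 23 + 20 = 43): data = {'items': [23, 20, 43], 'count': 2}
After line 3 (count = len(items) = 3): data = {'items': [23, 20, 43], 'count': 3}

{'items': [23, 20, 43], 'count': 3}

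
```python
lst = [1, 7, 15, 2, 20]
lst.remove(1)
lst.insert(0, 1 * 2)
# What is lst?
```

After line 1: lst = [1, 7, 15, 2, 20]
After line 2 (remove first 1): lst = [7, 15, 2, 20]
After line 3 (insert 2 at index 0): lst = [2, 7, 15, 2, 20]

[2, 7, 15, 2, 20]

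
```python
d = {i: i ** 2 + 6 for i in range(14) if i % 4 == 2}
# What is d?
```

{2: 10, 6: 42, 10: 106}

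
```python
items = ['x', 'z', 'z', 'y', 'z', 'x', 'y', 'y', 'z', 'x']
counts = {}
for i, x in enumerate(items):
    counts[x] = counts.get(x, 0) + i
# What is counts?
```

Initial: counts = {}, items = ['x', 'z', 'z', 'y', 'z', 'x', 'y', 'y', 'z', 'x']
i=0, x='x': counts = {'x': 0}
i=1, x='z': counts = {'x': 0, 'z': 1}
i=2, x='z': counts = {'x': 0, 'z': 3}
i=3, x='y': counts = {'x': 0, 'z': 3, 'y': 3}
i=4, x='z': counts = {'x': 0, 'z': 7, 'y': 3}
i=5, x='x': counts = {'x': 5, 'z': 7, 'y': 3}
i=6, x='y': counts = {'x': 5, 'z': 7, 'y': 9}
i=7, x='y': counts = {'x': 5, 'z': 7, 'y': 16}
i=8, x='z': counts = {'x': 5, 'z': 15, 'y': 16}
i=9, x='x': counts = {'x': 14, 'z': 15, 'y': 16}

{'x': 14, 'z': 15, 'y': 16}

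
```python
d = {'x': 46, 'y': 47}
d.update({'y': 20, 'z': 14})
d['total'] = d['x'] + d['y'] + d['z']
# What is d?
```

After line 1: d = {'x': 46, 'y': 47}
After line 2 (y overwritten, z added): d = {'x': 46, 'y': 20, 'z': 14}
After line 3 (total = 46 + 20 + 14 = 80): d = {'x': 46, 'y': 20, 'z': 14, 'total': 80}

{'x': 46, 'y': 20, 'z': 14, 'total': 80}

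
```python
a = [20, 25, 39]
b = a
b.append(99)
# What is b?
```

After line 1: a = [20, 25, 39]
After line 2 (b = a is an alias, same object): a = [20, 25, 39], b = [20, 25, 39]
After line 3 (b.append mutates the shared list): a = [20, 25, 39, 99], b = [20, 25, 39, 99]

[20, 25, 39, 99]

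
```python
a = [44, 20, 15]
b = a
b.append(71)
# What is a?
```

After line 1: a = [44, 20, 15]
After line 2 (b = a is an alias, same object): a = [44, 20, 15], b = [44, 20, 15]
After line 3 (b.append mutates the shared list): a = [44, 20, 15, 71], b = [44, 20, 15, 71]

[44, 20, 15, 71]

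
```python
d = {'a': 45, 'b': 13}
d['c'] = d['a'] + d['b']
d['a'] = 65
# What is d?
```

After line 1: d = {'a': 45, 'b': 13}
After line 2 (d['c'] = 45 + 13): d = {'a': 45, 'b': 13, 'c': 58}
After line 3: d = {'a': 65, 'b': 13, 'c': 58}

{'a': 65, 'b': 13, 'c': 58}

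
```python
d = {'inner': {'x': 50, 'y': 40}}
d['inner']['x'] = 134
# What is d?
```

After line 1: d = {'inner': {'x': 50, 'y': 40}}
After line 2 (inner x overwritten): d = {'inner': {'x': 134, 'y': 40}}

{'inner': {'x': 134, 'y': 40}}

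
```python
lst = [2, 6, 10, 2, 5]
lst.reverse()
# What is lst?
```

[5, 2, 10, 6, 2]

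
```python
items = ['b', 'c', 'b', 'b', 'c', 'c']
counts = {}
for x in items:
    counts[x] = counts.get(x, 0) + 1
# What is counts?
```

Initial: counts = {}, items = ['b', 'c', 'b', 'b', 'c', 'c']
See 'b': counts = {'b': 1}
See 'c': counts = {'b': 1, 'c': 1}
See 'b': counts = {'b': 2, 'c': 1}
See 'b': counts = {'b': 3, 'c': 1}
See 'c': counts = {'b': 3, 'c': 2}
See 'c': counts = {'b': 3, 'c': 3}

{'b': 3, 'c': 3}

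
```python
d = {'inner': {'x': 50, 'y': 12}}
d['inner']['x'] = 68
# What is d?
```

After line 1: d = {'inner': {'x': 50, 'y': 12}}
After line 2 (inner x overwritten): d = {'inner': {'x': 68, 'y': 12}}

{'inner': {'x': 68, 'y': 12}}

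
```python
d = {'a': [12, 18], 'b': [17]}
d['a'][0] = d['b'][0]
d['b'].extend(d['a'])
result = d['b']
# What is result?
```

After line 1: d = {'a': [12, 18], 'b': [17]}
After line 2 (a[0] = b[0] = 17): d = {'a': [17, 18], 'b': [17]}
After line 3 (b.extend(a) appends [17, 18]): d = {'a': [17, 18], 'b': [17, 17, 18]}
After line 4: result = d['b'] = [17, 17, 18]

[17, 17, 18]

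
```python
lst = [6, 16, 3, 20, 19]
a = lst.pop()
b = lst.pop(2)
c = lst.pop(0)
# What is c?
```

After line 1: lst = [6, 16, 3, 20, 19]
After line 2 (pop() -> a = 19): lst = [6, 16, 3, 20]
After line 3 (pop(2) -> b = 3): lst = [6, 16, 20]
After line 4 (pop(0) -> c = 6): lst = [16, 20]

6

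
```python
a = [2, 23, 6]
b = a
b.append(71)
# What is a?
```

After line 1: a = [2, 23, 6]
After line 2 (b = a is an alias, same object): a = [2, 23, 6], b = [2, 23, 6]
After line 3 (b.append mutates the shared list): a = [2, 23, 6, 71], b = [2, 23, 6, 71]

[2, 23, 6, 71]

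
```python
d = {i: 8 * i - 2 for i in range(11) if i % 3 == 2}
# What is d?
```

{2: 14, 5: 38, 8: 62}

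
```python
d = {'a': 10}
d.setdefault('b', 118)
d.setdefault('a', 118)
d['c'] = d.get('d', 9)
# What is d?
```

After line 1: d = {'a': 10}
After line 2 (setdefault adds 'b'=118): d = {'a': 10, 'b': 118}
After line 3 (setdefault 'a' no-op, already exists): d = {'a': 10, 'b': 118}
After line 4 (get('d', 9) returns default since 'd' not in d): d = {'a': 10, 'b': 118, 'c': 9}

{'a': 10, 'b': 118, 'c': 9}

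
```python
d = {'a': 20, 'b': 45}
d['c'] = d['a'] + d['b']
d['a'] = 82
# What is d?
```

After line 1: d = {'a': 20, 'b': 45}
After line 2 (d['c'] = 20 + 45): d = {'a': 20, 'b': 45, 'c': 65}
After line 3: d = {'a': 82, 'b': 45, 'c': 65}

{'a': 82, 'b': 45, 'c': 65}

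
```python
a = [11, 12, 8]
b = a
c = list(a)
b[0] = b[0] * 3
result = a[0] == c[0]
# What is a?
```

After line 1: a = [11, 12, 8]
After line 2 (b = a, alias): a = [11, 12, 8], b = [11, 12, 8]
After line 3 (c = list(a) is a copy, new object): c = [11, 12, 8]
After line 4 (b[0] = 11 * 3 = 33; mutates shared a/b): a = b = [33, 12, 8], c = [11, 12, 8]
After line 5 (a[0] = 33, c[0] = 11; result = False)

[33, 12, 8]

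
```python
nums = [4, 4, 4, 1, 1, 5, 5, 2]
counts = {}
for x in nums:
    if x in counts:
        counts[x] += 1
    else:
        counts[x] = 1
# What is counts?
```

Initial: counts = {}, nums = [4, 4, 4, 1, 1, 5, 5, 2]
See 4: counts = {4: 1}
See 4: counts = {4: 2}
See 4: counts = {4: 3}
See 1: counts = {4: 3, 1: 1}
See 1: counts = {4: 3, 1: 2}
See 5: counts = {4: 3, 1: 2, 5: 1}
See 5: counts = {4: 3, 1: 2, 5: 2}
See 2: counts = {4: 3, 1: 2, 5: 2, 2: 1}

{4: 3, 1: 2, 5: 2, 2: 1}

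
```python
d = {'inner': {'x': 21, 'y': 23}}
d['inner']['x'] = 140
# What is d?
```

After line 1: d = {'inner': {'x': 21, 'y': 23}}
After line 2 (inner x overwritten): d = {'inner': {'x': 140, 'y': 23}}

{'inner': {'x': 140, 'y': 23}}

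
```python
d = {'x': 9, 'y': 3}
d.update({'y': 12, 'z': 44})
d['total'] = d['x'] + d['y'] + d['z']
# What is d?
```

After line 1: d = {'x': 9, 'y': 3}
After line 2 (y overwritten, z added): d = {'x': 9, 'y': 12, 'z': 44}
After line 3 (total = 9 + 12 + 44 = 65): d = {'x': 9, 'y': 12, 'z': 44, 'total': 65}

{'x': 9, 'y': 12, 'z': 44, 'total': 65}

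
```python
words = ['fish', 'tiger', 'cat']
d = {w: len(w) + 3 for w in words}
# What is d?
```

{'fish': 7, 'tiger': 8, 'cat': 6}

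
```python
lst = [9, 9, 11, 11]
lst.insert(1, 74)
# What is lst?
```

[9, 74, 9, 11, 11]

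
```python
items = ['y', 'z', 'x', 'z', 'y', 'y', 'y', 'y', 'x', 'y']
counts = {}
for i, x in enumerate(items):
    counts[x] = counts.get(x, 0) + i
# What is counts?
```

Initial: counts = {}, items = ['y', 'z', 'x', 'z', 'y', 'y', 'y', 'y', 'x', 'y']
i=0, x='y': counts = {'y': 0}
i=1, x='z': counts = {'y': 0, 'z': 1}
i=2, x='x': counts = {'y': 0, 'z': 1, 'x': 2}
i=3, x='z': counts = {'y': 0, 'z': 4, 'x': 2}
i=4, x='y': counts = {'y': 4, 'z': 4, 'x': 2}
i=5, x='y': counts = {'y': 9, 'z': 4, 'x': 2}
i=6, x='y': counts = {'y': 15, 'z': 4, 'x': 2}
i=7, x='y': counts = {'y': 22, 'z': 4, 'x': 2}
i=8, x='x': counts = {'y': 22, 'z': 4, 'x': 10}
i=9, x='y': counts = {'y': 31, 'z': 4, 'x': 10}

{'y': 31, 'z': 4, 'x': 10}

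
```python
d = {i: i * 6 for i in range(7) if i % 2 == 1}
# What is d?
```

{1: 6, 3: 18, 5: 30}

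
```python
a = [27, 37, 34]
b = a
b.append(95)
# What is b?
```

After line 1: a = [27, 37, 34]
After line 2 (b = a is an alias, same object): a = [27, 37, 34], b = [27, 37, 34]
After line 3 (b.append mutates the shared list): a = [27, 37, 34, 95], b = [27, 37, 34, 95]

[27, 37, 34, 95]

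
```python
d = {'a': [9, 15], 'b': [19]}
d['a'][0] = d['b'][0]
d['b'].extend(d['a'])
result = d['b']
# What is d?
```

After line 1: d = {'a': [9, 15], 'b': [19]}
After line 2 (a[0] = b[0] = 19): d = {'a': [19, 15], 'b': [19]}
After line 3 (b.extend(a) appends [19, 15]): d = {'a': [19, 15], 'b': [19, 19, 15]}
After line 4: result = d['b'] = [19, 19, 15]

{'a': [19, 15], 'b': [19, 19, 15]}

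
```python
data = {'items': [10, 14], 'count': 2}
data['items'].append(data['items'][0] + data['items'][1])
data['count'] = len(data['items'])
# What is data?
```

After line 1: data = {'items': [10, 14], 'count': 2}
After line 2 (append 10 + 14 = 24): data = {'items': [10, 14, 24], 'count': 2}
After line 3 (count = len(items) = 3): data = {'items': [10, 14, 24], 'count': 3}

{'items': [10, 14, 24], 'count': 3}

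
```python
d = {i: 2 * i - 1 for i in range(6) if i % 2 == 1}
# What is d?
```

{1: 1, 3: 5, 5: 9}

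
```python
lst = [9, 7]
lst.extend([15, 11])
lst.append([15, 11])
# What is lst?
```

After line 1: lst = [9, 7]
After line 2 (extend unpacks [15, 11]): lst = [9, 7, 15, 11]
After line 3 (append adds [15, 11] as single element): lst = [9, 7, 15, 11, [15, 11]]

[9, 7, 15, 11, [15, 11]]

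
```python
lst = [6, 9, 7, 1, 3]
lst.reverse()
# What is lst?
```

[3, 1, 7, 9, 6]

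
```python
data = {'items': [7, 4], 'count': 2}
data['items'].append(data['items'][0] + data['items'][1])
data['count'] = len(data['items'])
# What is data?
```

After line 1: data = {'items': [7, 4], 'count': 2}
After line 2 (append 7 + 4 = 11): data = {'items': [7, 4, 11], 'count': 2}
After line 3 (count = len(items) = 3): data = {'items': [7, 4, 11], 'count': 3}

{'items': [7, 4, 11], 'count': 3}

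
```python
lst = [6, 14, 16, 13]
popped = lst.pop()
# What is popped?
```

13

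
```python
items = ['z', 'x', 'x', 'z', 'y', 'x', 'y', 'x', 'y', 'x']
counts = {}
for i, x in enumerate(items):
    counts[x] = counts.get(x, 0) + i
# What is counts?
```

Initial: counts = {}, items = ['z', 'x', 'x', 'z', 'y', 'x', 'y', 'x', 'y', 'x']
i=0, x='z': counts = {'z': 0}
i=1, x='x': counts = {'z': 0, 'x': 1}
i=2, x='x': counts = {'z': 0, 'x': 3}
i=3, x='z': counts = {'z': 3, 'x': 3}
i=4, x='y': counts = {'z': 3, 'x': 3, 'y': 4}
i=5, x='x': counts = {'z': 3, 'x': 8, 'y': 4}
i=6, x='y': counts = {'z': 3, 'x': 8, 'y': 10}
i=7, x='x': counts = {'z': 3, 'x': 15, 'y': 10}
i=8, x='y': counts = {'z': 3, 'x': 15, 'y': 18}
i=9, x='x': counts = {'z': 3, 'x': 24, 'y': 18}

{'z': 3, 'x': 24, 'y': 18}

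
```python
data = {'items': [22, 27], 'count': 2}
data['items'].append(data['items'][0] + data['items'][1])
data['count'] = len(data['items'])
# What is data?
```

After line 1: data = {'items': [22, 27], 'count': 2}
After line 2 (append 22 + 27 = 49): data = {'items': [22, 27, 49], 'count': 2}
After line 3 (count = len(items) = 3): data = {'items': [22, 27, 49], 'count': 3}

{'items': [22, 27, 49], 'count': 3}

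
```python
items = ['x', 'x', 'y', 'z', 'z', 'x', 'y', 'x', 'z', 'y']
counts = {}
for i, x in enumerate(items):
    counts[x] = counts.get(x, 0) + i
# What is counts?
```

Initial: counts = {}, items = ['x', 'x', 'y', 'z', 'z', 'x', 'y', 'x', 'z', 'y']
i=0, x='x': counts = {'x': 0}
i=1, x='x': counts = {'x': 1}
i=2, x='y': counts = {'x': 1, 'y': 2}
i=3, x='z': counts = {'x': 1, 'y': 2, 'z': 3}
i=4, x='z': counts = {'x': 1, 'y': 2, 'z': 7}
i=5, x='x': counts = {'x': 6, 'y': 2, 'z': 7}
i=6, x='y': counts = {'x': 6, 'y': 8, 'z': 7}
i=7, x='x': counts = {'x': 13, 'y': 8, 'z': 7}
i=8, x='z': counts = {'x': 13, 'y': 8, 'z': 15}
i=9, x='y': counts = {'x': 13, 'y': 17, 'z': 15}

{'x': 13, 'y': 17, 'z': 15}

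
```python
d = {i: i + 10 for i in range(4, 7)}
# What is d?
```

{4: 14, 5: 15, 6: 16}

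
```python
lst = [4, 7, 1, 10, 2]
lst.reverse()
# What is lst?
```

[2, 10, 1, 7, 4]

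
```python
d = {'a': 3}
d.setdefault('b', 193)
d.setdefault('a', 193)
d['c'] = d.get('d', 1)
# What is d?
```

After line 1: d = {'a': 3}
After line 2 (setdefault adds 'b'=193): d = {'a': 3, 'b': 193}
After line 3 (setdefault 'a' no-op, already exists): d = {'a': 3, 'b': 193}
After line 4 (get('d', 1) returns default since 'd' not in d): d = {'a': 3, 'b': 193, 'c': 1}

{'a': 3, 'b': 193, 'c': 1}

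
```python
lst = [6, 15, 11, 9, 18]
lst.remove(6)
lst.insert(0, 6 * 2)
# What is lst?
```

After line 1: lst = [6, 15, 11, 9, 18]
After line 2 (remove first 6): lst = [15, 11, 9, 18]
After line 3 (insert 12 at index 0): lst = [12, 15, 11, 9, 18]

[12, 15, 11, 9, 18]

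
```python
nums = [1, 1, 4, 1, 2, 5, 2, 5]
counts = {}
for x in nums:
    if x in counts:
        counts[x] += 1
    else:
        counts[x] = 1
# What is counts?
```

Initial: counts = {}, nums = [1, 1, 4, 1, 2, 5, 2, 5]
See 1: counts = {1: 1}
See 1: counts = {1: 2}
See 4: counts = {1: 2, 4: 1}
See 1: counts = {1: 3, 4: 1}
See 2: counts = {1: 3, 4: 1, 2: 1}
See 5: counts = {1: 3, 4: 1, 2: 1, 5: 1}
See 2: counts = {1: 3, 4: 1, 2: 2, 5: 1}
See 5: counts = {1: 3, 4: 1, 2: 2, 5: 2}

{1: 3, 4: 1, 2: 2, 5: 2}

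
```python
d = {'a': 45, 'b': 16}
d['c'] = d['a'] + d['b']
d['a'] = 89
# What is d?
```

After line 1: d = {'a': 45, 'b': 16}
After line 2 (d['c'] = 45 + 16): d = {'a': 45, 'b': 16, 'c': 61}
After line 3: d = {'a': 89, 'b': 16, 'c': 61}

{'a': 89, 'b': 16, 'c': 61}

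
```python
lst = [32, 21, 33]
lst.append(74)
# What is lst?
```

[32, 21, 33, 74]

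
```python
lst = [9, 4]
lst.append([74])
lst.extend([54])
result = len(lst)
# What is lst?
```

After line 1: lst = [9, 4]
After line 2 (append adds [74] as single element): lst = [9, 4, [74]]
After line 3 (extend unpacks [54], adds 54): lst = [9, 4, [74], 54]
After line 4: result = len(lst) = 4

[9, 4, [74], 54]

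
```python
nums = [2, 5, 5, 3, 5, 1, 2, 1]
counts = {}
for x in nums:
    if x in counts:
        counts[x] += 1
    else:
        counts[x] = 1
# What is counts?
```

Initial: counts = {}, nums = [2, 5, 5, 3, 5, 1, 2, 1]
See 2: counts = {2: 1}
See 5: counts = {2: 1, 5: 1}
See 5: counts = {2: 1, 5: 2}
See 3: counts = {2: 1, 5: 2, 3: 1}
See 5: counts = {2: 1, 5: 3, 3: 1}
See 1: counts = {2: 1, 5: 3, 3: 1, 1: 1}
See 2: counts = {2: 2, 5: 3, 3: 1, 1: 1}
See 1: counts = {2: 2, 5: 3, 3: 1, 1: 2}

{2: 2, 5: 3, 3: 1, 1: 2}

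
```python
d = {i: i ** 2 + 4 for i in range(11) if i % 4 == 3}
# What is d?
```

{3: 13, 7: 53}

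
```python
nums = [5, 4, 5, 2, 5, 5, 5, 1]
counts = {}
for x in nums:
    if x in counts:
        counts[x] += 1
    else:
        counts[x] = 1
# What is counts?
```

Initial: counts = {}, nums = [5, 4, 5, 2, 5, 5, 5, 1]
See 5: counts = {5: 1}
See 4: counts = {5: 1, 4: 1}
See 5: counts = {5: 2, 4: 1}
See 2: counts = {5: 2, 4: 1, 2: 1}
See 5: counts = {5: 3, 4: 1, 2: 1}
See 5: counts = {5: 4, 4: 1, 2: 1}
See 5: counts = {5: 5, 4: 1, 2: 1}
See 1: counts = {5: 5, 4: 1, 2: 1, 1: 1}

{5: 5, 4: 1, 2: 1, 1: 1}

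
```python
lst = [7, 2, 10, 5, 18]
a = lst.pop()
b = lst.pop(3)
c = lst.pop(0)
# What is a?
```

After line 1: lst = [7, 2, 10, 5, 18]
After line 2 (pop() -> a = 18): lst = [7, 2, 10, 5]
After line 3 (pop(3) -> b = 5): lst = [7, 2, 10]
After line 4 (pop(0) -> c = 7): lst = [2, 10]

18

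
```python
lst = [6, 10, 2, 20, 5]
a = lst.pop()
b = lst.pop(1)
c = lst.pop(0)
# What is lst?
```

After line 1: lst = [6, 10, 2, 20, 5]
After line 2 (pop() -> a = 5): lst = [6, 10, 2, 20]
After line 3 (pop(1) -> b = 10): lst = [6, 2, 20]
After line 4 (pop(0) -> c = 6): lst = [2, 20]

[2, 20]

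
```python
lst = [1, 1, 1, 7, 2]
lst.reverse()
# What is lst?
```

[2, 7, 1, 1, 1]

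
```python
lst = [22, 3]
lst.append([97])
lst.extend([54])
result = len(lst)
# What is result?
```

After line 1: lst = [22, 3]
After line 2 (append adds [97] as single element): lst = [22, 3, [97]]
After line 3 (extend unpacks [54], adds 54): lst = [22, 3, [97], 54]
After line 4: result = len(lst) = 4

4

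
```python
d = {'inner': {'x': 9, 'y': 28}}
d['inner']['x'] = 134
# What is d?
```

After line 1: d = {'inner': {'x': 9, 'y': 28}}
After line 2 (inner x overwritten): d = {'inner': {'x': 134, 'y': 28}}

{'inner': {'x': 134, 'y': 28}}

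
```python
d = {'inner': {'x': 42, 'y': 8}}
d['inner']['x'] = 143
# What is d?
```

After line 1: d = {'inner': {'x': 42, 'y': 8}}
After line 2 (inner x overwritten): d = {'inner': {'x': 143, 'y': 8}}

{'inner': {'x': 143, 'y': 8}}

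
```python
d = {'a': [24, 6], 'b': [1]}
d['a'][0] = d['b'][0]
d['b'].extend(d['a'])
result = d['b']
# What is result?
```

After line 1: d = {'a': [24, 6], 'b': [1]}
After line 2 (a[0] = b[0] = 1): d = {'a': [1, 6], 'b': [1]}
After line 3 (b.extend(a) appends [1, 6]): d = {'a': [1, 6], 'b': [1, 1, 6]}
After line 4: result = d['b'] = [1, 1, 6]

[1, 1, 6]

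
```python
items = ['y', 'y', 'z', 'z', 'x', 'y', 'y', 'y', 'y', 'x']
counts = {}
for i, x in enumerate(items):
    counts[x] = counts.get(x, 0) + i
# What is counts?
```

Initial: counts = {}, items = ['y', 'y', 'z', 'z', 'x', 'y', 'y', 'y', 'y', 'x']
i=0, x='y': counts = {'y': 0}
i=1, x='y': counts = {'y': 1}
i=2, x='z': counts = {'y': 1, 'z': 2}
i=3, x='z': counts = {'y': 1, 'z': 5}
i=4, x='x': counts = {'y': 1, 'z': 5, 'x': 4}
i=5, x='y': counts = {'y': 6, 'z': 5, 'x': 4}
i=6, x='y': counts = {'y': 12, 'z': 5, 'x': 4}
i=7, x='y': counts = {'y': 19, 'z': 5, 'x': 4}
i=8, x='y': counts = {'y': 27, 'z': 5, 'x': 4}
i=9, x='x': counts = {'y': 27, 'z': 5, 'x': 13}

{'y': 27, 'z': 5, 'x': 13}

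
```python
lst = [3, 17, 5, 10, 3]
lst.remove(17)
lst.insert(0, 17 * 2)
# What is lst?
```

After line 1: lst = [3, 17, 5, 10, 3]
After line 2 (remove first 17): lst = [3, 5, 10, 3]
After line 3 (insert 34 at index 0): lst = [34, 3, 5, 10, 3]

[34, 3, 5, 10, 3]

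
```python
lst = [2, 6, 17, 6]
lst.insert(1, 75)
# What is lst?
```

[2, 75, 6, 17, 6]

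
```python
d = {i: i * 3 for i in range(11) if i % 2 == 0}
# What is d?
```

{0: 0, 2: 6, 4: 12, 6: 18, 8: 24, 10: 30}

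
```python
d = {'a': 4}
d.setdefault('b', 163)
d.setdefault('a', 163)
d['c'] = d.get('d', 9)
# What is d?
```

After line 1: d = {'a': 4}
After line 2 (setdefault adds 'b'=163): d = {'a': 4, 'b': 163}
After line 3 (setdefault 'a' no-op, already exists): d = {'a': 4, 'b': 163}
After line 4 (get('d', 9) returns default since 'd' not in d): d = {'a': 4, 'b': 163, 'c': 9}

{'a': 4, 'b': 163, 'c': 9}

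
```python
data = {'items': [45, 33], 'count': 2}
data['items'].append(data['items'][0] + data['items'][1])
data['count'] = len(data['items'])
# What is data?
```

After line 1: data = {'items': [45, 33], 'count': 2}
After line 2 (append 45 + 33 = 78): data = {'items': [45, 33, 78], 'count': 2}
After line 3 (count = len(items) = 3): data = {'items': [45, 33, 78], 'count': 3}

{'items': [45, 33, 78], 'count': 3}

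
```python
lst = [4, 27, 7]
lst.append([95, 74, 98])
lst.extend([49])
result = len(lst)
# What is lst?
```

After line 1: lst = [4, 27, 7]
After line 2 (append adds [95, 74, 98] as single element): lst = [4, 27, 7, [95, 74, 98]]
After line 3 (extend unpacks [49], adds 49): lst = [4, 27, 7, [95, 74, 98], 49]
After line 4: result = len(lst) = 5

[4, 27, 7, [95, 74, 98], 49]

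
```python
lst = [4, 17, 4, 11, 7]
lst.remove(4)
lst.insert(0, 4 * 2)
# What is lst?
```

After line 1: lst = [4, 17, 4, 11, 7]
After line 2 (remove first 4): lst = [17, 4, 11, 7]
After line 3 (insert 8 at index 0): lst = [8, 17, 4, 11, 7]

[8, 17, 4, 11, 7]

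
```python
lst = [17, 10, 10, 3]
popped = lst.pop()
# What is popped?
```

3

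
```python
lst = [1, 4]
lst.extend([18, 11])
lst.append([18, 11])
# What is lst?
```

After line 1: lst = [1, 4]
After line 2 (extend unpacks [18, 11]): lst = [1, 4, 18, 11]
After line 3 (append adds [18, 11] as single element): lst = [1, 4, 18, 11, [18, 11]]

[1, 4, 18, 11, [18, 11]]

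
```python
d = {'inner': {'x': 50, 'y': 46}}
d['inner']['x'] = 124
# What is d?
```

After line 1: d = {'inner': {'x': 50, 'y': 46}}
After line 2 (inner x overwritten): d = {'inner': {'x': 124, 'y': 46}}

{'inner': {'x': 124, 'y': 46}}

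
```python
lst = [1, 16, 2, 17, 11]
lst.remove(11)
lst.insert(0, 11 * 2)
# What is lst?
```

After line 1: lst = [1, 16, 2, 17, 11]
After line 2 (remove first 11): lst = [1, 16, 2, 17]
After line 3 (insert 22 at index 0): lst = [22, 1, 16, 2, 17]

[22, 1, 16, 2, 17]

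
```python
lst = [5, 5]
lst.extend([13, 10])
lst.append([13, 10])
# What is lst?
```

After line 1: lst = [5, 5]
After line 2 (extend unpacks [13, 10]): lst = [5, 5, 13, 10]
After line 3 (append adds [13, 10] as single element): lst = [5, 5, 13, 10, [13, 10]]

[5, 5, 13, 10, [13, 10]]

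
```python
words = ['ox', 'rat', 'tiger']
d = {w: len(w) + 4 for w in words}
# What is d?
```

{'ox': 6, 'rat': 7, 'tiger': 9}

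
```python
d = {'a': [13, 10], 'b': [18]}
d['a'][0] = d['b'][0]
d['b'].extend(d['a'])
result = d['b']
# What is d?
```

After line 1: d = {'a': [13, 10], 'b': [18]}
After line 2 (a[0] = b[0] = 18): d = {'a': [18, 10], 'b': [18]}
After line 3 (b.extend(a) appends [18, 10]): d = {'a': [18, 10], 'b': [18, 18, 10]}
After line 4: result = d['b'] = [18, 18, 10]

{'a': [18, 10], 'b': [18, 18, 10]}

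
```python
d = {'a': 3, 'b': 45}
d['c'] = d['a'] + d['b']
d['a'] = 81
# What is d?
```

After line 1: d = {'a': 3, 'b': 45}
After line 2 (d['c'] = 3 + 45): d = {'a': 3, 'b': 45, 'c': 48}
After line 3: d = {'a': 81, 'b': 45, 'c': 48}

{'a': 81, 'b': 45, 'c': 48}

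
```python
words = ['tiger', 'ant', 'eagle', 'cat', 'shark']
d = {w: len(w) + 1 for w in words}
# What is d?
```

{'tiger': 6, 'ant': 4, 'eagle': 6, 'cat': 4, 'shark': 6}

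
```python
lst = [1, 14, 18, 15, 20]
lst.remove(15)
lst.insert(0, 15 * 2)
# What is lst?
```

After line 1: lst = [1, 14, 18, 15, 20]
After line 2 (remove first 15): lst = [1, 14, 18, 20]
After line 3 (insert 30 at index 0): lst = [30, 1, 14, 18, 20]

[30, 1, 14, 18, 20]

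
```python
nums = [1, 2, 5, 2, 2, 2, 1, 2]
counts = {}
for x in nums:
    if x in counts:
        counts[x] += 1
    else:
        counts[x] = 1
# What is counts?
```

Initial: counts = {}, nums = [1, 2, 5, 2, 2, 2, 1, 2]
See 1: counts = {1: 1}
See 2: counts = {1: 1, 2: 1}
See 5: counts = {1: 1, 2: 1, 5: 1}
See 2: counts = {1: 1, 2: 2, 5: 1}
See 2: counts = {1: 1, 2: 3, 5: 1}
See 2: counts = {1: 1, 2: 4, 5: 1}
See 1: counts = {1: 2, 2: 4, 5: 1}
See 2: counts = {1: 2, 2: 5, 5: 1}

{1: 2, 2: 5, 5: 1}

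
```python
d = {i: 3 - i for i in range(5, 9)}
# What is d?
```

{5: -2, 6: -3, 7: -4, 8: -5}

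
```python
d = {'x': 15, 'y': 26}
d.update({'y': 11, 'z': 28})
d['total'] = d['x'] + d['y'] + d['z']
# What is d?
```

After line 1: d = {'x': 15, 'y': 26}
After line 2 (y overwritten, z added): d = {'x': 15, 'y': 11, 'z': 28}
After line 3 (total = 15 + 11 + 28 = 54): d = {'x': 15, 'y': 11, 'z': 28, 'total': 54}

{'x': 15, 'y': 11, 'z': 28, 'total': 54}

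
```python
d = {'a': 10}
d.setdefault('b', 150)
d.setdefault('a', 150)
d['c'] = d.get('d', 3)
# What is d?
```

After line 1: d = {'a': 10}
After line 2 (setdefault adds 'b'=150): d = {'a': 10, 'b': 150}
After line 3 (setdefault 'a' no-op, already exists): d = {'a': 10, 'b': 150}
After line 4 (get('d', 3) returns default since 'd' not in d): d = {'a': 10, 'b': 150, 'c': 3}

{'a': 10, 'b': 150, 'c': 3}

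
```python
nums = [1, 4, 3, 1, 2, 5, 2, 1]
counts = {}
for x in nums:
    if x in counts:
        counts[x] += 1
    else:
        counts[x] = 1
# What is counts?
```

Initial: counts = {}, nums = [1, 4, 3, 1, 2, 5, 2, 1]
See 1: counts = {1: 1}
See 4: counts = {1: 1, 4: 1}
See 3: counts = {1: 1, 4: 1, 3: 1}
See 1: counts = {1: 2, 4: 1, 3: 1}
See 2: counts = {1: 2, 4: 1, 3: 1, 2: 1}
See 5: counts = {1: 2, 4: 1, 3: 1, 2: 1, 5: 1}
See 2: counts = {1: 2, 4: 1, 3: 1, 2: 2, 5: 1}
See 1: counts = {1: 3, 4: 1, 3: 1, 2: 2, 5: 1}

{1: 3, 4: 1, 3: 1, 2: 2, 5: 1}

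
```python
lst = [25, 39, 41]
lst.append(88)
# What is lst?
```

[25, 39, 41, 88]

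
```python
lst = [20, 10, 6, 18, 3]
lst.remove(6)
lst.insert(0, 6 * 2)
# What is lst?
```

After line 1: lst = [20, 10, 6, 18, 3]
After line 2 (remove first 6): lst = [20, 10, 18, 3]
After line 3 (insert 12 at index 0): lst = [12, 20, 10, 18, 3]

[12, 20, 10, 18, 3]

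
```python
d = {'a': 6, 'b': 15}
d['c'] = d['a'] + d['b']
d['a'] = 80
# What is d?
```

After line 1: d = {'a': 6, 'b': 15}
After line 2 (d['c'] = 6 + 15): d = {'a': 6, 'b': 15, 'c': 21}
After line 3: d = {'a': 80, 'b': 15, 'c': 21}

{'a': 80, 'b': 15, 'c': 21}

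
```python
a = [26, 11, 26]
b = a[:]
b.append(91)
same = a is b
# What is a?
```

After line 1: a = [26, 11, 26]
After line 2 (b = a[:] is a shallow copy, new object): a = [26, 11, 26], b = [26, 11, 26]
After line 3 (append only mutates b): a = [26, 11, 26], b = [26, 11, 26, 91]
After line 4 (same = a is b; different objects -> False): same = False

[26, 11, 26]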